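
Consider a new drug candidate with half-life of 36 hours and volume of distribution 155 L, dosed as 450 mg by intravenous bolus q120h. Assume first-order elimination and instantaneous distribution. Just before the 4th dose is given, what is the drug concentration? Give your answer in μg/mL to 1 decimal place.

0.3 μg/mL

f = (1/2)^(τ/t½) = (1/2)^(120/36) ≈ 0.0992.
C₀ = D/Vd = 450/155 ≈ 2.903 μg/mL.
Before the 4th dose, 3 doses have been given. Superposition: Cmin = C₀·(f + f² + … + f^3).
≈ 2.903 × (0.0992 + 0.0098 + 0.0010) ≈ 2.903 × 0.1100 ≈ 0.319 μg/mL.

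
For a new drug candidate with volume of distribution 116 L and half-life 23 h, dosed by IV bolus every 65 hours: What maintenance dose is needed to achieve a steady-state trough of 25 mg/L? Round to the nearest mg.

17665 mg

τ/t½ = 65/23 ≈ 2.8261, so f = (1/2)^(65/23) ≈ 0.141014.
Cmin,ss = (D/Vd)·f/(1−f), so D = Cmin,ss·Vd·(1−f)/f.
D = 25 × 116 × (1−f)/f ≈ 25 × 116 × 6.09149 ≈ 17665.32 mg.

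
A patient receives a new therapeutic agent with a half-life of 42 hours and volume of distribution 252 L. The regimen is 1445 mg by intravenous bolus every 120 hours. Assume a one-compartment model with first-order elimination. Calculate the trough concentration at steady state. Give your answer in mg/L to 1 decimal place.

τ/t½ = 120/42 ≈ 2.8571, so fraction remaining f = (1/2)^(120/42) ≈ 0.1380.
Each bolus raises the concentration by D/Vd = 1445/252 ≈ 5.734 mg/L.
Steady-state trough Cmin,ss = C₀·f/(1−f) ≈ 5.734 × 0.1380/0.8620 ≈ 0.918 mg/L.

0.9 mg/L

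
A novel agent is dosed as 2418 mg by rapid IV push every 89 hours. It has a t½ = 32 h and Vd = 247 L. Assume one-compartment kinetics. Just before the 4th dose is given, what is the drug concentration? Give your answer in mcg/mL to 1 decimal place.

1.7 mcg/mL

f = (1/2)^(τ/t½) = (1/2)^(89/32) ≈ 0.1455.
C₀ = D/Vd = 2418/247 ≈ 9.789 mcg/mL.
Before the 4th dose, 3 doses have been given. Superposition: Cmin = C₀·(f + f² + … + f^3).
≈ 9.789 × (0.1455 + 0.0212 + 0.0031) ≈ 9.789 × 0.1698 ≈ 1.662 mcg/mL.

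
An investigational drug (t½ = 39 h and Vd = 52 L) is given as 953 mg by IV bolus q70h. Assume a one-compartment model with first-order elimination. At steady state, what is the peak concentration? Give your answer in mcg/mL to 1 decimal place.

τ/t½ = 70/39 ≈ 1.7949, so fraction remaining f = (1/2)^(70/39) ≈ 0.2882.
At steady state, accumulation factor R = 1/(1 − e^(−kτ)) ≈ 1.4049.
Each bolus raises the concentration by D/Vd = 953/52 ≈ 18.327 mcg/mL.
Cmax,ss = C₀/(1 − f) ≈ 18.327/0.7118 ≈ 25.747 mcg/mL.

25.7 mcg/mL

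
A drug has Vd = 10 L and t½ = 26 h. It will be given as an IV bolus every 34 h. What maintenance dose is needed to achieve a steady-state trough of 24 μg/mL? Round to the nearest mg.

τ/t½ = 34/26 ≈ 1.3077, so f = (1/2)^(34/26) ≈ 0.403967.
Cmin,ss = (D/Vd)·f/(1−f), so D = Cmin,ss·Vd·(1−f)/f.
D = 24 × 10 × (1−f)/f ≈ 24 × 10 × 1.47545 ≈ 354.11 mg.

354 mg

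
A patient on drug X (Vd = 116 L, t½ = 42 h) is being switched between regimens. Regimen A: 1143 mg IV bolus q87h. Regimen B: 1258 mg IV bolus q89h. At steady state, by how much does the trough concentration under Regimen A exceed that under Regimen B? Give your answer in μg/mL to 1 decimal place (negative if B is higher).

Regimen A: f = (1/2)^(87/42) ≈ 0.2379; Cmin,ss = (1143/116)·f/(1−f) ≈ 3.076 μg/mL.
Regimen B: f = (1/2)^(89/42) ≈ 0.2302; Cmin,ss = (1258/116)·f/(1−f) ≈ 3.243 μg/mL.
Difference ≈ 3.076 − 3.243 ≈ -0.167 μg/mL.

-0.2 μg/mL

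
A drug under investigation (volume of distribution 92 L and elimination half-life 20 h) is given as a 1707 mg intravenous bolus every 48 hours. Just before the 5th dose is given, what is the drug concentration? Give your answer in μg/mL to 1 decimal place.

f = (1/2)^(τ/t½) = (1/2)^(48/20) ≈ 0.1895.
C₀ = D/Vd = 1707/92 ≈ 18.554 μg/mL.
Before the 5th dose, 4 doses have been given. Superposition: Cmin = C₀·(f + f² + … + f^4).
≈ 18.554 × (0.1895 + 0.0359 + 0.0068 + 0.0013) ≈ 18.554 × 0.2335 ≈ 4.332 μg/mL.

4.3 μg/mL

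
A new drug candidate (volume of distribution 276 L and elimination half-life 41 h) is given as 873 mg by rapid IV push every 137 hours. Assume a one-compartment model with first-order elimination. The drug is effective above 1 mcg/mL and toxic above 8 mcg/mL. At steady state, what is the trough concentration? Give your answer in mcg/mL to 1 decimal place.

k = ln2/t½ = ln2/41 ≈ 0.016906 h⁻¹; fraction remaining f = e^(−kτ) = e^(−0.016906×137) ≈ 0.0987.
Single-dose peak C₀ = D/Vd = 873/276 ≈ 3.163 mcg/mL.
Steady-state trough Cmin,ss = C₀·f/(1−f) ≈ 3.163 × 0.0987/0.9013 ≈ 0.346 mcg/mL.
Trough 0.3 mcg/mL vs MEC 1 mcg/mL: subtherapeutic.

0.3 mcg/mL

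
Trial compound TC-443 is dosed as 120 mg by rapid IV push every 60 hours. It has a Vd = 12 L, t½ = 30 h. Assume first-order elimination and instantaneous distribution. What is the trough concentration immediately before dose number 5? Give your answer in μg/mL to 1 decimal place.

f = (1/2)^(τ/t½) = (1/2)^(60/30) ≈ 0.2500.
C₀ = D/Vd = 120/12 ≈ 10.000 μg/mL.
Before the 5th dose, 4 doses have been given. Superposition: Cmin = C₀·(f + f² + … + f^4).
≈ 10.000 × (0.2500 + 0.0625 + 0.0156 + 0.0039) ≈ 10.000 × 0.3320 ≈ 3.320 μg/mL.

3.3 μg/mL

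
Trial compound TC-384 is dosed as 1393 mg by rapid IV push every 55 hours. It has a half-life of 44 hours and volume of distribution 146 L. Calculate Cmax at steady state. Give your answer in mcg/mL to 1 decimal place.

16.5 mcg/mL

Over one 55-h interval, 55/44 ≈ 1.25 half-lives elapse, leaving f ≈ 0.4204 of each dose.
Accumulation ratio R = 1/(1 − f) ≈ 1/0.5796 ≈ 1.7253.
Single-dose peak C₀ = D/Vd = 1393/146 ≈ 9.541 mcg/mL.
Steady-state peak Cmax,ss = C₀·R ≈ 9.541 × 1.7253 ≈ 16.461 mcg/mL.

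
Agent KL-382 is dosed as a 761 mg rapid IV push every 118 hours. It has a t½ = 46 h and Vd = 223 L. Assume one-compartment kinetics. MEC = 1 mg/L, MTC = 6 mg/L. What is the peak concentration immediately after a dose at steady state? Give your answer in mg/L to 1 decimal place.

4.1 mg/L

k = ln2/t½ = ln2/46 ≈ 0.015068 h⁻¹; fraction remaining f = e^(−kτ) = e^(−0.015068×118) ≈ 0.1690.
Accumulation ratio R = 1/(1 − f) ≈ 1/0.8310 ≈ 1.2034.
Single-dose peak C₀ = D/Vd = 761/223 ≈ 3.413 mg/L.
Steady-state peak Cmax,ss = C₀·R ≈ 3.413 × 1.2034 ≈ 4.107 mg/L.
Peak 4.1 mg/L vs MTC 6 mg/L: below toxic threshold.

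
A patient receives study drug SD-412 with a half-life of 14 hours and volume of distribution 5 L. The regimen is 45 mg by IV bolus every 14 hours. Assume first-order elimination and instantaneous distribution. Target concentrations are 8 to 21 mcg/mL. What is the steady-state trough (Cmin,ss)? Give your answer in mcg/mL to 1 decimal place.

τ = 14 h = 1 half-life, so f = (1/2)^1 = 0.5.
Accumulation ratio R = 1/(1 − f) = 1/0.5 = 2/1.
Single-dose peak C₀ = D/Vd = 45/5 = 9 mcg/mL.
Steady-state peak Cmax,ss = C₀·R = 9 × 2/1 ≈ 18.000 mcg/mL.
Steady-state trough Cmin,ss = Cmax,ss·f ≈ 18.000 × 0.5 ≈ 9.000 mcg/mL.
Trough 9.0 mcg/mL vs MEC 8 mcg/mL: adequate.

9.0 mcg/mL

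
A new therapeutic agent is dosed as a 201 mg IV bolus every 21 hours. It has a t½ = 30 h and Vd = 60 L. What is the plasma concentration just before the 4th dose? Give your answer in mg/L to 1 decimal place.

4.1 mg/L

f = (1/2)^(τ/t½) = (1/2)^(21/30) ≈ 0.6156.
C₀ = D/Vd = 201/60 ≈ 3.350 mg/L.
Before the 4th dose, 3 doses have been given. Superposition: Cmin = C₀·(f + f² + … + f^3).
≈ 3.350 × (0.6156 + 0.3790 + 0.2333) ≈ 3.350 × 1.2279 ≈ 4.113 mg/L.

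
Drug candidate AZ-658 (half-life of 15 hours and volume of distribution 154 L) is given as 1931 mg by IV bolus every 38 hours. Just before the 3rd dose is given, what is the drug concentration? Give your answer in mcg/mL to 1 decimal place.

f = (1/2)^(τ/t½) = (1/2)^(38/15) ≈ 0.1727.
C₀ = D/Vd = 1931/154 ≈ 12.539 mcg/mL.
Before the 3rd dose, 2 doses have been given. Superposition: Cmin = C₀·(f + f²).
≈ 12.539 × (0.1727 + 0.0298) ≈ 12.539 × 0.2025 ≈ 2.539 mcg/mL.

2.5 mcg/mL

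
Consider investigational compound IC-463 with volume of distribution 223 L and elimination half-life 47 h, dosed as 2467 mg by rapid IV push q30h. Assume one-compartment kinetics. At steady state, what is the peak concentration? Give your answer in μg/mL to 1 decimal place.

τ/t½ = 30/47 ≈ 0.6383, so fraction remaining f = (1/2)^(30/47) ≈ 0.6425.
At steady state, accumulation factor R = 1/(1 − e^(−kτ)) ≈ 2.7972.
Single-dose peak C₀ = D/Vd = 2467/223 ≈ 11.063 μg/mL.
Steady-state peak Cmax,ss = C₀·R ≈ 11.063 × 2.7972 ≈ 30.945 μg/mL.

30.9 μg/mL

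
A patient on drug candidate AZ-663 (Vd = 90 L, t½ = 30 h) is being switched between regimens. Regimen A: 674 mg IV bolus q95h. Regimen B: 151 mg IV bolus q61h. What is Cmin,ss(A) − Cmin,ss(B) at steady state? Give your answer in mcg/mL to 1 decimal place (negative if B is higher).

0.4 mcg/mL

Regimen A: f = (1/2)^(95/30) ≈ 0.1114; Cmin,ss = (674/90)·f/(1−f) ≈ 0.939 mcg/mL.
Regimen B: f = (1/2)^(61/30) ≈ 0.2443; Cmin,ss = (151/90)·f/(1−f) ≈ 0.542 mcg/mL.
Difference ≈ 0.939 − 0.542 ≈ 0.397 mcg/mL.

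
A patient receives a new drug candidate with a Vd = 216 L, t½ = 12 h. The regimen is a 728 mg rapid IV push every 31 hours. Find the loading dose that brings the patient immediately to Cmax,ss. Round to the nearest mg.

f = (1/2)^(31/12) ≈ 0.166855; accumulation ratio R = 1/(1−f) ≈ 1.20027.
Loading dose to hit Cmax,ss on first dose: D_load = D_maint·R ≈ 728 × 1.20027 ≈ 873.80 mg.

874 mg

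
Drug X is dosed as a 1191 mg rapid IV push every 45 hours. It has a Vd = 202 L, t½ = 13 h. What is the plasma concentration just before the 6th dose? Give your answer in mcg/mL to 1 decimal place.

f = (1/2)^(τ/t½) = (1/2)^(45/13) ≈ 0.0908.
C₀ = D/Vd = 1191/202 ≈ 5.896 mcg/mL.
Before the 6th dose, 5 doses have been given. Superposition: Cmin = C₀·(f + f² + … + f^5).
≈ 5.896 × (0.0908 + 0.0082 + 0.0007 + 0.0001 + 0.0000) ≈ 5.896 × 0.0998 ≈ 0.588 mcg/mL.

0.6 mcg/mL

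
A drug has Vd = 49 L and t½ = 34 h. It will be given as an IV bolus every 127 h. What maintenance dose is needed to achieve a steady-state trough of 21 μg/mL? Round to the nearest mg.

12675 mg

τ/t½ = 127/34 ≈ 3.7353, so f = (1/2)^(127/34) ≈ 0.075087.
Cmin,ss = (D/Vd)·f/(1−f), so D = Cmin,ss·Vd·(1−f)/f.
D = 21 × 49 × (1−f)/f ≈ 21 × 49 × 12.31788 ≈ 12675.10 mg.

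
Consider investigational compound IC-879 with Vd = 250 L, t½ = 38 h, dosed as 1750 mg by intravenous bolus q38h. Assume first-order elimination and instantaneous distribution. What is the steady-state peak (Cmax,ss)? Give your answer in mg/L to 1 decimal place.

14.0 mg/L

τ = 38 h = 1 half-life, so f = (1/2)^1 = 0.5.
At steady state, R = 1/(1 − 0.5) = 2/1.
Single-dose peak C₀ = D/Vd = 1750/250 = 7 mg/L.
Steady-state peak Cmax,ss = C₀·R = 7 × 2/1 ≈ 14.000 mg/L.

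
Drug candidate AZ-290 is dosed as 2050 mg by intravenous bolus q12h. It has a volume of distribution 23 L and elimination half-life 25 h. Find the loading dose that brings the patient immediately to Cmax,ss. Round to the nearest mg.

f = (1/2)^(12/25) ≈ 0.716978; accumulation ratio R = 1/(1−f) ≈ 3.53329.
Loading dose to hit Cmax,ss on first dose: D_load = D_maint·R ≈ 2050 × 3.53329 ≈ 7243.24 mg.

7243 mg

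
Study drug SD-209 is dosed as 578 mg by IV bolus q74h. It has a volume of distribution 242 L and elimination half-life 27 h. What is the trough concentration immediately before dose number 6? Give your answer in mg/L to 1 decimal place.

0.4 mg/L

f = (1/2)^(τ/t½) = (1/2)^(74/27) ≈ 0.1496.
C₀ = D/Vd = 578/242 ≈ 2.388 mg/L.
Before the 6th dose, 5 doses have been given. Superposition: Cmin = C₀·(f + f² + … + f^5).
≈ 2.388 × (0.1496 + 0.0224 + 0.0033 + 0.0005 + 0.0001) ≈ 2.388 × 0.1759 ≈ 0.420 mg/L.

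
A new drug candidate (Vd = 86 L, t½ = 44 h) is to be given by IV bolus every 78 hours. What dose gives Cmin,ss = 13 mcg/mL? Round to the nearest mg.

2702 mg

τ/t½ = 78/44 ≈ 1.7727, so f = (1/2)^(78/44) ≈ 0.292655.
Cmin,ss = (D/Vd)·f/(1−f), so D = Cmin,ss·Vd·(1−f)/f.
D = 13 × 86 × (1−f)/f ≈ 13 × 86 × 2.41699 ≈ 2702.19 mg.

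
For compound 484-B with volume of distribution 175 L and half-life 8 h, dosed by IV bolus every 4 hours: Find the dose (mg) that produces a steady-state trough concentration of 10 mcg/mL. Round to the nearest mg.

725 mg

τ/t½ = 4/8 ≈ 0.5, so f = (1/2)^(4/8) ≈ 0.707107.
Cmin,ss = (D/Vd)·f/(1−f), so D = Cmin,ss·Vd·(1−f)/f.
D = 10 × 175 × (1−f)/f ≈ 10 × 175 × 0.41421 ≈ 724.87 mg.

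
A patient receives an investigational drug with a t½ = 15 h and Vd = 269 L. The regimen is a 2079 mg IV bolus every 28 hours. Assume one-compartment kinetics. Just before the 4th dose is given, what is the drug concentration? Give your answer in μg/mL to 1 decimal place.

2.9 μg/mL

f = (1/2)^(τ/t½) = (1/2)^(28/15) ≈ 0.2742.
C₀ = D/Vd = 2079/269 ≈ 7.729 μg/mL.
Before the 4th dose, 3 doses have been given. Superposition: Cmin = C₀·(f + f² + … + f^3).
≈ 7.729 × (0.2742 + 0.0752 + 0.0206) ≈ 7.729 × 0.3700 ≈ 2.860 μg/mL.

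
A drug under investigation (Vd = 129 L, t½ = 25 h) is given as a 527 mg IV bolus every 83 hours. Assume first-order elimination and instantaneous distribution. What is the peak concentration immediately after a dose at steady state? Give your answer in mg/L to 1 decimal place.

k = ln2/t½ = ln2/25 ≈ 0.027726 h⁻¹; fraction remaining f = e^(−kτ) = e^(−0.027726×83) ≈ 0.1001.
Accumulation ratio R = 1/(1 − f) ≈ 1/0.8999 ≈ 1.1112.
Single-dose peak C₀ = D/Vd = 527/129 ≈ 4.085 mg/L.
Steady-state peak Cmax,ss = C₀·R ≈ 4.085 × 1.1112 ≈ 4.539 mg/L.

4.5 mg/L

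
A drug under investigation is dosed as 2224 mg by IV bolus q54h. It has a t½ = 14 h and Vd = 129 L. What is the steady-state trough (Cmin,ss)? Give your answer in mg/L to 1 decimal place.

τ/t½ = 54/14 ≈ 3.8571, so fraction remaining f = (1/2)^(54/14) ≈ 0.0690.
Each bolus raises the concentration by D/Vd = 2224/129 ≈ 17.240 mg/L.
Steady-state trough Cmin,ss = C₀·f/(1−f) ≈ 17.240 × 0.0690/0.9310 ≈ 1.278 mg/L.

1.3 mg/L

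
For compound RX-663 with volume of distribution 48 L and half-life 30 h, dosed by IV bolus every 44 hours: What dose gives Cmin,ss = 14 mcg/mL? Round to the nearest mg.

τ/t½ = 44/30 ≈ 1.4667, so f = (1/2)^(44/30) ≈ 0.361817.
Cmin,ss = (D/Vd)·f/(1−f), so D = Cmin,ss·Vd·(1−f)/f.
D = 14 × 48 × (1−f)/f ≈ 14 × 48 × 1.76383 ≈ 1185.29 mg.

1185 mg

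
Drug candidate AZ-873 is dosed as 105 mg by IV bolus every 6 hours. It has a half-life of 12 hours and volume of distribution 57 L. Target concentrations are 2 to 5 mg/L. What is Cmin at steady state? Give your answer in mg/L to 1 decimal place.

τ/t½ = 6/12 ≈ 0.5, so fraction remaining f = (1/2)^(6/12) ≈ 0.7071.
At steady state, accumulation factor R = 1/(1 − e^(−kτ)) ≈ 3.4141.
Each bolus raises the concentration by D/Vd = 105/57 ≈ 1.842 mg/L.
Cmax,ss = C₀/(1 − f) ≈ 1.842/0.2929 ≈ 6.289 mg/L.
One interval later, Cmin,ss = Cmax,ss·e^(−kτ) ≈ 6.289 × 0.7071 ≈ 4.447 mg/L.
Trough 4.4 mg/L vs MEC 2 mg/L: adequate.

4.4 mg/L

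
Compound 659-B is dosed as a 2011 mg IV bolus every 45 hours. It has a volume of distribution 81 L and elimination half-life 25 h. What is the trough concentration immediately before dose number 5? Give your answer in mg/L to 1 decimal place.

9.9 mg/L

f = (1/2)^(τ/t½) = (1/2)^(45/25) ≈ 0.2872.
C₀ = D/Vd = 2011/81 ≈ 24.827 mg/L.
Before the 5th dose, 4 doses have been given. Superposition: Cmin = C₀·(f + f² + … + f^4).
≈ 24.827 × (0.2872 + 0.0825 + 0.0237 + 0.0068) ≈ 24.827 × 0.4002 ≈ 9.936 mg/L.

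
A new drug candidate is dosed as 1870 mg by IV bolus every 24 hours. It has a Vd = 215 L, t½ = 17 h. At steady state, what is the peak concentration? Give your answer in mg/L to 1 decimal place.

13.9 mg/L

τ/t½ = 24/17 ≈ 1.4118, so fraction remaining f = (1/2)^(24/17) ≈ 0.3759.
At steady state, accumulation factor R = 1/(1 − e^(−kτ)) ≈ 1.6023.
Each bolus raises the concentration by D/Vd = 1870/215 ≈ 8.698 mg/L.
Cmax,ss = C₀/(1 − f) ≈ 8.698/0.6241 ≈ 13.937 mg/L.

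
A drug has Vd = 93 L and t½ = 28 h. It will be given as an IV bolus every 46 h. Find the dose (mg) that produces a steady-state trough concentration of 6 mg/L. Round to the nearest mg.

1185 mg

τ/t½ = 46/28 ≈ 1.6429, so f = (1/2)^(46/28) ≈ 0.320222.
Cmin,ss = (D/Vd)·f/(1−f), so D = Cmin,ss·Vd·(1−f)/f.
D = 6 × 93 × (1−f)/f ≈ 6 × 93 × 2.12283 ≈ 1184.54 mg.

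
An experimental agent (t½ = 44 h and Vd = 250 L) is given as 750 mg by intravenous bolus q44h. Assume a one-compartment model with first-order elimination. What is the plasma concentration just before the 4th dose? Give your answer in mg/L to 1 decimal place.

2.6 mg/L

f = (1/2)^(τ/t½) = (1/2)^(44/44) ≈ 0.5000.
C₀ = D/Vd = 750/250 ≈ 3.000 mg/L.
Before the 4th dose, 3 doses have been given. Superposition: Cmin = C₀·(f + f² + … + f^3).
≈ 3.000 × (0.5000 + 0.2500 + 0.1250) ≈ 3.000 × 0.8750 ≈ 2.625 mg/L.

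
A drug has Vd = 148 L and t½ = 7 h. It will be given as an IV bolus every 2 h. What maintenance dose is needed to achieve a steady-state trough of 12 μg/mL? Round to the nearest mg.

389 mg

τ/t½ = 2/7 ≈ 0.28571, so f = (1/2)^(2/7) ≈ 0.820335.
Cmin,ss = (D/Vd)·f/(1−f), so D = Cmin,ss·Vd·(1−f)/f.
D = 12 × 148 × (1−f)/f ≈ 12 × 148 × 0.21901 ≈ 388.96 mg.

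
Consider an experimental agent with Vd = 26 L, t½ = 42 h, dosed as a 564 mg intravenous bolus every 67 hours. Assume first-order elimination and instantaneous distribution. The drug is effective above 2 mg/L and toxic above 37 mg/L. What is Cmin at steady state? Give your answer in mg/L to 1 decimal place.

τ/t½ = 67/42 ≈ 1.5952, so fraction remaining f = (1/2)^(67/42) ≈ 0.3310.
Accumulation ratio R = 1/(1 − f) ≈ 1/0.6690 ≈ 1.4948.
Each bolus raises the concentration by D/Vd = 564/26 ≈ 21.692 mg/L.
Cmax,ss = C₀/(1 − f) ≈ 21.692/0.6690 ≈ 32.425 mg/L.
One interval later, Cmin,ss = Cmax,ss·e^(−kτ) ≈ 32.425 × 0.3310 ≈ 10.733 mg/L.
Trough 10.7 mg/L vs MEC 2 mg/L: adequate.

10.7 mg/L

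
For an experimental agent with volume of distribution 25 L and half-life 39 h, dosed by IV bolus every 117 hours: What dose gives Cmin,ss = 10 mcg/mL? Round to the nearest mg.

τ/t½ = 117/39 ≈ 3, so f = (1/2)^(117/39) ≈ 0.125000.
Cmin,ss = (D/Vd)·f/(1−f), so D = Cmin,ss·Vd·(1−f)/f.
D = 10 × 25 × (1−f)/f ≈ 10 × 25 × 7.00000 ≈ 1750.00 mg.

1750 mg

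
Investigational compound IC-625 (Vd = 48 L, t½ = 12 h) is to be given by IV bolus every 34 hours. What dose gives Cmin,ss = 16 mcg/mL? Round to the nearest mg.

4706 mg

τ/t½ = 34/12 ≈ 2.8333, so f = (1/2)^(34/12) ≈ 0.140308.
Cmin,ss = (D/Vd)·f/(1−f), so D = Cmin,ss·Vd·(1−f)/f.
D = 16 × 48 × (1−f)/f ≈ 16 × 48 × 6.12718 ≈ 4705.67 mg.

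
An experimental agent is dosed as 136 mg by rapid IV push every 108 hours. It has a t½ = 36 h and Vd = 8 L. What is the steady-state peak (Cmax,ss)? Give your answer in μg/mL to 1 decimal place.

τ = 108 h = 3 half-lives, so f = (1/2)^3 = 0.125.
At steady state, R = 1/(1 − 0.125) = 8/7.
Single-dose peak C₀ = D/Vd = 136/8 = 17 μg/mL.
Steady-state peak Cmax,ss = C₀·R = 17 × 8/7 ≈ 19.429 μg/mL.

19.4 μg/mL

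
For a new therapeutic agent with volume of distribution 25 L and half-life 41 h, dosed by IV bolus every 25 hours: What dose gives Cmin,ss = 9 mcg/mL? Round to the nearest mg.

τ/t½ = 25/41 ≈ 0.60976, so f = (1/2)^(25/41) ≈ 0.655307.
Cmin,ss = (D/Vd)·f/(1−f), so D = Cmin,ss·Vd·(1−f)/f.
D = 9 × 25 × (1−f)/f ≈ 9 × 25 × 0.52600 ≈ 118.35 mg.

118 mg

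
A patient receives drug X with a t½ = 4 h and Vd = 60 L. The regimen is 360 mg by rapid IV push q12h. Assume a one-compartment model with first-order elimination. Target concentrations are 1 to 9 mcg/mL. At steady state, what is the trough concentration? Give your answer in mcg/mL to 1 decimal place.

0.9 mcg/mL

τ = 12 h = 3 half-lives, so f = (1/2)^3 = 0.125.
At steady state, R = 1/(1 − 0.125) = 8/7.
Single-dose peak C₀ = D/Vd = 360/60 = 6 mcg/mL.
Steady-state peak Cmax,ss = C₀·R = 6 × 8/7 ≈ 6.857 mcg/mL.
Steady-state trough Cmin,ss = Cmax,ss·f ≈ 6.857 × 0.125 ≈ 0.857 mcg/mL.
Trough 0.9 mcg/mL vs MEC 1 mcg/mL: subtherapeutic.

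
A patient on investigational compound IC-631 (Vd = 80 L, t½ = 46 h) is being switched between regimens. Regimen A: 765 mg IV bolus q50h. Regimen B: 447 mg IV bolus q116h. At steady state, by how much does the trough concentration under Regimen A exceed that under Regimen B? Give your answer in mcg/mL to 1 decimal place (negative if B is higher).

Regimen A: f = (1/2)^(50/46) ≈ 0.4708; Cmin,ss = (765/80)·f/(1−f) ≈ 8.507 mcg/mL.
Regimen B: f = (1/2)^(116/46) ≈ 0.1741; Cmin,ss = (447/80)·f/(1−f) ≈ 1.178 mcg/mL.
Difference ≈ 8.507 − 1.178 ≈ 7.329 mcg/mL.

7.3 mcg/mL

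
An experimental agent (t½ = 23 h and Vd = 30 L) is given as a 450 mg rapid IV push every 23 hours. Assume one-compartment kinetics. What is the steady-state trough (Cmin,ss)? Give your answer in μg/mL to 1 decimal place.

τ = 23 h = 1 half-life, so f = (1/2)^1 = 0.5.
At steady state, R = 1/(1 − 0.5) = 2/1.
Single-dose peak C₀ = D/Vd = 450/30 = 15 μg/mL.
Steady-state peak Cmax,ss = C₀·R = 15 × 2/1 ≈ 30.000 μg/mL.
Steady-state trough Cmin,ss = Cmax,ss·f ≈ 30.000 × 0.5 ≈ 15.000 μg/mL.

15.0 μg/mL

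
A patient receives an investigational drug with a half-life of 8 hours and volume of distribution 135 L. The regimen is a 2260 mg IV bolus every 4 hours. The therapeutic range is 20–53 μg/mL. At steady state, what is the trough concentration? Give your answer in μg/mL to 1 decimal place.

40.4 μg/mL

k = ln2/t½ = ln2/8 ≈ 0.086643 h⁻¹; fraction remaining f = e^(−kτ) = e^(−0.086643×4) ≈ 0.7071.
Each bolus raises the concentration by D/Vd = 2260/135 ≈ 16.741 μg/mL.
Steady-state trough Cmin,ss = C₀·f/(1−f) ≈ 16.741 × 0.7071/0.2929 ≈ 40.415 μg/mL.
Trough 40.4 μg/mL vs MEC 20 μg/mL: adequate.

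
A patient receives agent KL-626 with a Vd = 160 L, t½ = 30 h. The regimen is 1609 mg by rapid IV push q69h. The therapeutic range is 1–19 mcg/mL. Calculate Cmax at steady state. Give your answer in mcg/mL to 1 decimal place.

12.6 mcg/mL

Over one 69-h interval, 69/30 ≈ 2.3 half-lives elapse, leaving f ≈ 0.2031 of each dose.
At steady state, accumulation factor R = 1/(1 − e^(−kτ)) ≈ 1.2549.
Each bolus raises the concentration by D/Vd = 1609/160 ≈ 10.056 mcg/mL.
Steady-state peak Cmax,ss = C₀·R ≈ 10.056 × 1.2549 ≈ 12.619 mcg/mL.
Peak 12.6 mcg/mL vs MTC 19 mcg/mL: below toxic threshold.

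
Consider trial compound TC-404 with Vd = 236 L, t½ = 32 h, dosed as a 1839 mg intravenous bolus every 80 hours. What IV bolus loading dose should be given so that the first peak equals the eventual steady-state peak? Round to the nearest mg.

2234 mg

f = (1/2)^(80/32) ≈ 0.176777; accumulation ratio R = 1/(1−f) ≈ 1.21474.
Loading dose to hit Cmax,ss on first dose: D_load = D_maint·R ≈ 1839 × 1.21474 ≈ 2233.91 mg.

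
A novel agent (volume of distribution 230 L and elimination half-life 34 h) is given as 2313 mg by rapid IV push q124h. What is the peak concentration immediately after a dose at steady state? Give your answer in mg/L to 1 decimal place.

k = ln2/t½ = ln2/34 ≈ 0.020387 h⁻¹; fraction remaining f = e^(−kτ) = e^(−0.020387×124) ≈ 0.0798.
Accumulation ratio R = 1/(1 − f) ≈ 1/0.9202 ≈ 1.0867.
Single-dose peak C₀ = D/Vd = 2313/230 ≈ 10.057 mg/L.
Steady-state peak Cmax,ss = C₀·R ≈ 10.057 × 1.0867 ≈ 10.929 mg/L.

10.9 mg/L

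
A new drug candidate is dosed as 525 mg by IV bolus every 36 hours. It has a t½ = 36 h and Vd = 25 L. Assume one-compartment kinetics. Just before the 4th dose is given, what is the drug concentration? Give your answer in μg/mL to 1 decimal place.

f = (1/2)^(τ/t½) = (1/2)^(36/36) ≈ 0.5000.
C₀ = D/Vd = 525/25 ≈ 21.000 μg/mL.
Before the 4th dose, 3 doses have been given. Superposition: Cmin = C₀·(f + f² + … + f^3).
≈ 21.000 × (0.5000 + 0.2500 + 0.1250) ≈ 21.000 × 0.8750 ≈ 18.375 μg/mL.

18.4 μg/mL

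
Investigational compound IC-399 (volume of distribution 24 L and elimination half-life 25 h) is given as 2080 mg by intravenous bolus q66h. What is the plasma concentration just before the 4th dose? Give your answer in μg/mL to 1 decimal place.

f = (1/2)^(τ/t½) = (1/2)^(66/25) ≈ 0.1604.
C₀ = D/Vd = 2080/24 ≈ 86.667 μg/mL.
Before the 4th dose, 3 doses have been given. Superposition: Cmin = C₀·(f + f² + … + f^3).
≈ 86.667 × (0.1604 + 0.0257 + 0.0041) ≈ 86.667 × 0.1902 ≈ 16.484 μg/mL.

16.5 μg/mL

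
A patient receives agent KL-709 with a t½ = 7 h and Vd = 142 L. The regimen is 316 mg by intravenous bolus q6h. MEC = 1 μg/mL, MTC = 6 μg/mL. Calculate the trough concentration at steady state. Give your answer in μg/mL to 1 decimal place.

2.7 μg/mL

τ/t½ = 6/7 ≈ 0.85714, so fraction remaining f = (1/2)^(6/7) ≈ 0.5520.
At steady state, accumulation factor R = 1/(1 − e^(−kτ)) ≈ 2.2321.
Each bolus raises the concentration by D/Vd = 316/142 ≈ 2.225 μg/mL.
Steady-state peak Cmax,ss = C₀·R ≈ 2.225 × 2.2321 ≈ 4.966 μg/mL.
One interval later, Cmin,ss = Cmax,ss·e^(−kτ) ≈ 4.966 × 0.5520 ≈ 2.741 μg/mL.
Trough 2.7 μg/mL vs MEC 1 μg/mL: adequate.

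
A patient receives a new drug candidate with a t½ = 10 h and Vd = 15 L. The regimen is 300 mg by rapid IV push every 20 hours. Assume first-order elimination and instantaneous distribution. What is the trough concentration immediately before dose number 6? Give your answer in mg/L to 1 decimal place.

6.7 mg/L

f = (1/2)^(τ/t½) = (1/2)^(20/10) ≈ 0.2500.
C₀ = D/Vd = 300/15 ≈ 20.000 mg/L.
Before the 6th dose, 5 doses have been given. Superposition: Cmin = C₀·(f + f² + … + f^5).
≈ 20.000 × (0.2500 + 0.0625 + 0.0156 + 0.0039 + 0.0010) ≈ 20.000 × 0.3330 ≈ 6.660 mg/L.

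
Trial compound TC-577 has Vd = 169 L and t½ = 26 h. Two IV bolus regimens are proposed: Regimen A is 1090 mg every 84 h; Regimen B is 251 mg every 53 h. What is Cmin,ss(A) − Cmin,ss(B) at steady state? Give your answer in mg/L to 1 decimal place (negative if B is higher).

0.3 mg/L

Regimen A: f = (1/2)^(84/26) ≈ 0.1065; Cmin,ss = (1090/169)·f/(1−f) ≈ 0.769 mg/L.
Regimen B: f = (1/2)^(53/26) ≈ 0.2434; Cmin,ss = (251/169)·f/(1−f) ≈ 0.478 mg/L.
Difference ≈ 0.769 − 0.478 ≈ 0.291 mg/L.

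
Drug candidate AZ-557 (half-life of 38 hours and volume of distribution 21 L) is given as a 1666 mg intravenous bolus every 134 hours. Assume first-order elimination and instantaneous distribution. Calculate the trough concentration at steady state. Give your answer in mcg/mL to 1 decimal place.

Over one 134-h interval, 134/38 ≈ 3.5263 half-lives elapse, leaving f ≈ 0.0868 of each dose.
Accumulation ratio R = 1/(1 − f) ≈ 1/0.9132 ≈ 1.0951.
Single-dose peak C₀ = D/Vd = 1666/21 ≈ 79.333 mcg/mL.
Steady-state peak Cmax,ss = C₀·R ≈ 79.333 × 1.0951 ≈ 86.878 mcg/mL.
Steady-state trough Cmin,ss = Cmax,ss·f ≈ 86.878 × 0.0868 ≈ 7.541 mcg/mL.

7.5 mcg/mL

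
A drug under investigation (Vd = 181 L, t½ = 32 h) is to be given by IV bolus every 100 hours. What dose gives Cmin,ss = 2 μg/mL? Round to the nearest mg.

2796 mg

τ/t½ = 100/32 ≈ 3.125, so f = (1/2)^(100/32) ≈ 0.114626.
Cmin,ss = (D/Vd)·f/(1−f), so D = Cmin,ss·Vd·(1−f)/f.
D = 2 × 181 × (1−f)/f ≈ 2 × 181 × 7.72402 ≈ 2796.10 mg.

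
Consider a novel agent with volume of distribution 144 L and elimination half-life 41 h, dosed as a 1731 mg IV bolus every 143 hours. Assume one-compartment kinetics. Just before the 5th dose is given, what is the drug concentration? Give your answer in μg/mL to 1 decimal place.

1.2 μg/mL

f = (1/2)^(τ/t½) = (1/2)^(143/41) ≈ 0.0891.
C₀ = D/Vd = 1731/144 ≈ 12.021 μg/mL.
Before the 5th dose, 4 doses have been given. Superposition: Cmin = C₀·(f + f² + … + f^4).
≈ 12.021 × (0.0891 + 0.0079 + 0.0007 + 0.0001) ≈ 12.021 × 0.0978 ≈ 1.176 μg/mL.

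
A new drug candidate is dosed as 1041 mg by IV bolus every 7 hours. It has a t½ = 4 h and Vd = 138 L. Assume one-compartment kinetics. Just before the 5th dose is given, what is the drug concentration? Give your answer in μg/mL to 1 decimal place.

f = (1/2)^(τ/t½) = (1/2)^(7/4) ≈ 0.2973.
C₀ = D/Vd = 1041/138 ≈ 7.543 μg/mL.
Before the 5th dose, 4 doses have been given. Superposition: Cmin = C₀·(f + f² + … + f^4).
≈ 7.543 × (0.2973 + 0.0884 + 0.0263 + 0.0078) ≈ 7.543 × 0.4198 ≈ 3.167 μg/mL.

3.2 μg/mL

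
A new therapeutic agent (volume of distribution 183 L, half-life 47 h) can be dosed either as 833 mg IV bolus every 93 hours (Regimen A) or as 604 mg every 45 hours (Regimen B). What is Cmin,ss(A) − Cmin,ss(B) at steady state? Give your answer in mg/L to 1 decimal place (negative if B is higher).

-2.0 mg/L

Regimen A: f = (1/2)^(93/47) ≈ 0.2537; Cmin,ss = (833/183)·f/(1−f) ≈ 1.547 mg/L.
Regimen B: f = (1/2)^(45/47) ≈ 0.5150; Cmin,ss = (604/183)·f/(1−f) ≈ 3.505 mg/L.
Difference ≈ 1.547 − 3.505 ≈ -1.958 mg/L.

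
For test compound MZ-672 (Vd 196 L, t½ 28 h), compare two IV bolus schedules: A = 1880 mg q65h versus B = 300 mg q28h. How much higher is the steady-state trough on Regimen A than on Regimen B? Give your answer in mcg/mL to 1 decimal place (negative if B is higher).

0.9 mcg/mL

Regimen A: f = (1/2)^(65/28) ≈ 0.2001; Cmin,ss = (1880/196)·f/(1−f) ≈ 2.399 mcg/mL.
Regimen B: f = (1/2)^(28/28) ≈ 0.5000; Cmin,ss = (300/196)·f/(1−f) ≈ 1.531 mcg/mL.
Difference ≈ 2.399 − 1.531 ≈ 0.868 mcg/mL.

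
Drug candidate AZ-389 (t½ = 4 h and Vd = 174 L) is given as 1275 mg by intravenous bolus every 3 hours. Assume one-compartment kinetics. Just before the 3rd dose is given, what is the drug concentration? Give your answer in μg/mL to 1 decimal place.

f = (1/2)^(τ/t½) = (1/2)^(3/4) ≈ 0.5946.
C₀ = D/Vd = 1275/174 ≈ 7.328 μg/mL.
Before the 3rd dose, 2 doses have been given. Superposition: Cmin = C₀·(f + f²).
≈ 7.328 × (0.5946 + 0.3535) ≈ 7.328 × 0.9481 ≈ 6.948 μg/mL.

6.9 μg/mL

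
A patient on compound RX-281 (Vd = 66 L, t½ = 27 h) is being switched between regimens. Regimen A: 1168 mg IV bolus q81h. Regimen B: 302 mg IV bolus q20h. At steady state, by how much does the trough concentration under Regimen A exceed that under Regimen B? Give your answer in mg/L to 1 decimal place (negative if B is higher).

Regimen A: f = (1/2)^(81/27) ≈ 0.1250; Cmin,ss = (1168/66)·f/(1−f) ≈ 2.528 mg/L.
Regimen B: f = (1/2)^(20/27) ≈ 0.5984; Cmin,ss = (302/66)·f/(1−f) ≈ 6.818 mg/L.
Difference ≈ 2.528 − 6.818 ≈ -4.290 mg/L.

-4.3 mg/L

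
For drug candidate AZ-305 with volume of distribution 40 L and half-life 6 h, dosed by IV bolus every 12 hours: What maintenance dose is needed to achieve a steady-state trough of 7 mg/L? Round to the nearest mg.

840 mg

τ/t½ = 12/6 ≈ 2, so f = (1/2)^(12/6) ≈ 0.250000.
Cmin,ss = (D/Vd)·f/(1−f), so D = Cmin,ss·Vd·(1−f)/f.
D = 7 × 40 × (1−f)/f ≈ 7 × 40 × 3.00000 ≈ 840.00 mg.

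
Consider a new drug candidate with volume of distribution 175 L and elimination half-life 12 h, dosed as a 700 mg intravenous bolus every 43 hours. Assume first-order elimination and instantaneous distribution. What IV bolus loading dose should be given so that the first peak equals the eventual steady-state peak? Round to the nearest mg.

764 mg

f = (1/2)^(43/12) ≈ 0.083427; accumulation ratio R = 1/(1−f) ≈ 1.09102.
Loading dose to hit Cmax,ss on first dose: D_load = D_maint·R ≈ 700 × 1.09102 ≈ 763.71 mg.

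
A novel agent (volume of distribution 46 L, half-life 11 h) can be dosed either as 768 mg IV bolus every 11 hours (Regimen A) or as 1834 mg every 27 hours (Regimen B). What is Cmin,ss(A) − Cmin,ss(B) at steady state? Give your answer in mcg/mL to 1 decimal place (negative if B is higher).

7.8 mcg/mL

Regimen A: f = (1/2)^(11/11) ≈ 0.5000; Cmin,ss = (768/46)·f/(1−f) ≈ 16.696 mcg/mL.
Regimen B: f = (1/2)^(27/11) ≈ 0.1824; Cmin,ss = (1834/46)·f/(1−f) ≈ 8.895 mcg/mL.
Difference ≈ 16.696 − 8.895 ≈ 7.801 mcg/mL.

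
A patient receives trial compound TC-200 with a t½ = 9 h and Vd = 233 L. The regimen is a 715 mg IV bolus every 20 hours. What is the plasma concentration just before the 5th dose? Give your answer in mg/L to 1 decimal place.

f = (1/2)^(τ/t½) = (1/2)^(20/9) ≈ 0.2143.
C₀ = D/Vd = 715/233 ≈ 3.069 mg/L.
Before the 5th dose, 4 doses have been given. Superposition: Cmin = C₀·(f + f² + … + f^4).
≈ 3.069 × (0.2143 + 0.0459 + 0.0098 + 0.0021) ≈ 3.069 × 0.2721 ≈ 0.835 mg/L.

0.8 mg/L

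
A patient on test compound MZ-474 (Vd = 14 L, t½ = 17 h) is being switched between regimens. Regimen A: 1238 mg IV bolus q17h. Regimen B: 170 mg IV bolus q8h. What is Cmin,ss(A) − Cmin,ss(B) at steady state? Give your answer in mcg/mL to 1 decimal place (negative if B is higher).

Regimen A: f = (1/2)^(17/17) ≈ 0.5000; Cmin,ss = (1238/14)·f/(1−f) ≈ 88.429 mcg/mL.
Regimen B: f = (1/2)^(8/17) ≈ 0.7217; Cmin,ss = (170/14)·f/(1−f) ≈ 31.489 mcg/mL.
Difference ≈ 88.429 − 31.489 ≈ 56.940 mcg/mL.

56.9 mcg/mL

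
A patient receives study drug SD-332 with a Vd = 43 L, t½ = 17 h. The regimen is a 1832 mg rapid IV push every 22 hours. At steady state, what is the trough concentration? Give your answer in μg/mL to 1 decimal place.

29.3 μg/mL

k = ln2/t½ = ln2/17 ≈ 0.040773 h⁻¹; fraction remaining f = e^(−kτ) = e^(−0.040773×22) ≈ 0.4078.
At steady state, accumulation factor R = 1/(1 − e^(−kτ)) ≈ 1.6886.
Single-dose peak C₀ = D/Vd = 1832/43 ≈ 42.605 μg/mL.
Steady-state peak Cmax,ss = C₀·R ≈ 42.605 × 1.6886 ≈ 71.943 μg/mL.
Steady-state trough Cmin,ss = Cmax,ss·f ≈ 71.943 × 0.4078 ≈ 29.338 μg/mL.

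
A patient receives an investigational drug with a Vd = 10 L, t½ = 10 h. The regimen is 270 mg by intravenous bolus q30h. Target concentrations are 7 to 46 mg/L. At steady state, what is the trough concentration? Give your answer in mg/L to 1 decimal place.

The dosing interval is 3 half-lives, so f = 2^(−3) = 0.125.
Accumulation ratio R = 1/(1 − f) = 1/0.875 = 8/7.
Single-dose peak C₀ = D/Vd = 270/10 = 27 mg/L.
Steady-state peak Cmax,ss = C₀·R = 27 × 8/7 ≈ 30.857 mg/L.
Steady-state trough Cmin,ss = Cmax,ss·f ≈ 30.857 × 0.125 ≈ 3.857 mg/L.
Trough 3.9 mg/L vs MEC 7 mg/L: subtherapeutic.

3.9 mg/L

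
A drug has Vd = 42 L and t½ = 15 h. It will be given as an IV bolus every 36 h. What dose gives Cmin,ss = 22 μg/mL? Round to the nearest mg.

τ/t½ = 36/15 ≈ 2.4, so f = (1/2)^(36/15) ≈ 0.189465.
Cmin,ss = (D/Vd)·f/(1−f), so D = Cmin,ss·Vd·(1−f)/f.
D = 22 × 42 × (1−f)/f ≈ 22 × 42 × 4.27802 ≈ 3952.89 mg.

3953 mg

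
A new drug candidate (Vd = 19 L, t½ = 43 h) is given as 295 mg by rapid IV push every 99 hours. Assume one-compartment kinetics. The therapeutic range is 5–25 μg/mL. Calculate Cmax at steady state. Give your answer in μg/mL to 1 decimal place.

k = ln2/t½ = ln2/43 ≈ 0.016120 h⁻¹; fraction remaining f = e^(−kτ) = e^(−0.016120×99) ≈ 0.2027.
Accumulation ratio R = 1/(1 − f) ≈ 1/0.7973 ≈ 1.2542.
Each bolus raises the concentration by D/Vd = 295/19 ≈ 15.526 μg/mL.
Steady-state peak Cmax,ss = C₀·R ≈ 15.526 × 1.2542 ≈ 19.473 μg/mL.
Peak 19.5 μg/mL vs MTC 25 μg/mL: below toxic threshold.

19.5 μg/mL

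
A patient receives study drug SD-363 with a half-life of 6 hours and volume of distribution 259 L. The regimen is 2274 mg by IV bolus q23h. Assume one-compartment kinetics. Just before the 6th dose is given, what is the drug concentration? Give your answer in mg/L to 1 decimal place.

0.7 mg/L

f = (1/2)^(τ/t½) = (1/2)^(23/6) ≈ 0.0702.
C₀ = D/Vd = 2274/259 ≈ 8.780 mg/L.
Before the 6th dose, 5 doses have been given. Superposition: Cmin = C₀·(f + f² + … + f^5).
≈ 8.780 × (0.0702 + 0.0049 + 0.0003 + 0.0000 + 0.0000) ≈ 8.780 × 0.0754 ≈ 0.662 mg/L.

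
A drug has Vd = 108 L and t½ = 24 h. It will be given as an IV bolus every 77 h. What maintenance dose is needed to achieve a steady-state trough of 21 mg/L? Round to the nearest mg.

18695 mg

τ/t½ = 77/24 ≈ 3.2083, so f = (1/2)^(77/24) ≈ 0.108192.
Cmin,ss = (D/Vd)·f/(1−f), so D = Cmin,ss·Vd·(1−f)/f.
D = 21 × 108 × (1−f)/f ≈ 21 × 108 × 8.24283 ≈ 18694.74 mg.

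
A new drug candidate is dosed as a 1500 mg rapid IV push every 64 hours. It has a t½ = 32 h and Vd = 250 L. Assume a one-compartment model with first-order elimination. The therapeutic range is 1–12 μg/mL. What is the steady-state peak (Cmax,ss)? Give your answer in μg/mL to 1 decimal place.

The dosing interval is 2 half-lives, so f = 2^(−2) = 0.25.
At steady state, R = 1/(1 − 0.25) = 4/3.
Single-dose peak C₀ = D/Vd = 1500/250 = 6 μg/mL.
Steady-state peak Cmax,ss = C₀·R = 6 × 4/3 ≈ 8.000 μg/mL.
Peak 8.0 μg/mL vs MTC 12 μg/mL: below toxic threshold.

8.0 μg/mL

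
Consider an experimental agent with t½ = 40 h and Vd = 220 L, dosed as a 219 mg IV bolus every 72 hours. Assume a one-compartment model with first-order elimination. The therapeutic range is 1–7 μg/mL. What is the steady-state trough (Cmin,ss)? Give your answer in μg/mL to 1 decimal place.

0.4 μg/mL

Over one 72-h interval, 72/40 ≈ 1.8 half-lives elapse, leaving f ≈ 0.2872 of each dose.
Accumulation ratio R = 1/(1 − f) ≈ 1/0.7128 ≈ 1.4029.
Single-dose peak C₀ = D/Vd = 219/220 ≈ 0.995 μg/mL.
Steady-state peak Cmax,ss = C₀·R ≈ 0.995 × 1.4029 ≈ 1.396 μg/mL.
Steady-state trough Cmin,ss = Cmax,ss·f ≈ 1.396 × 0.2872 ≈ 0.401 μg/mL.
Trough 0.4 μg/mL vs MEC 1 μg/mL: subtherapeutic.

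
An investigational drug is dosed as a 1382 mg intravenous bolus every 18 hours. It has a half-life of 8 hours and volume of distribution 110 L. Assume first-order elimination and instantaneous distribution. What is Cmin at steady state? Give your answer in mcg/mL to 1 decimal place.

k = ln2/t½ = ln2/8 ≈ 0.086643 h⁻¹; fraction remaining f = e^(−kτ) = e^(−0.086643×18) ≈ 0.2102.
Accumulation ratio R = 1/(1 − f) ≈ 1/0.7898 ≈ 1.2661.
Each bolus raises the concentration by D/Vd = 1382/110 ≈ 12.564 mcg/mL.
Cmax,ss = C₀/(1 − f) ≈ 12.564/0.7898 ≈ 15.908 mcg/mL.
Steady-state trough Cmin,ss = Cmax,ss·f ≈ 15.908 × 0.2102 ≈ 3.344 mcg/mL.

3.3 mcg/mL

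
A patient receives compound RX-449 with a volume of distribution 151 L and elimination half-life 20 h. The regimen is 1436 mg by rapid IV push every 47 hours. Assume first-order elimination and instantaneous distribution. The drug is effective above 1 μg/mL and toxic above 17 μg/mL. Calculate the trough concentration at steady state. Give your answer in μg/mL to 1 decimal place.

Over one 47-h interval, 47/20 ≈ 2.35 half-lives elapse, leaving f ≈ 0.1961 of each dose.
At steady state, accumulation factor R = 1/(1 − e^(−kτ)) ≈ 1.2439.
Each bolus raises the concentration by D/Vd = 1436/151 ≈ 9.510 μg/mL.
Cmax,ss = C₀/(1 − f) ≈ 9.510/0.8039 ≈ 11.830 μg/mL.
Steady-state trough Cmin,ss = Cmax,ss·f ≈ 11.830 × 0.1961 ≈ 2.320 μg/mL.
Trough 2.3 μg/mL vs MEC 1 μg/mL: adequate.

2.3 μg/mL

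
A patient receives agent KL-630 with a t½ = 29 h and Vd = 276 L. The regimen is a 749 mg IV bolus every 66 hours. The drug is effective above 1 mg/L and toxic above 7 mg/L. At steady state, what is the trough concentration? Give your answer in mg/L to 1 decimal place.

τ/t½ = 66/29 ≈ 2.2759, so fraction remaining f = (1/2)^(66/29) ≈ 0.2065.
At steady state, accumulation factor R = 1/(1 − e^(−kτ)) ≈ 1.2602.
Single-dose peak C₀ = D/Vd = 749/276 ≈ 2.714 mg/L.
Steady-state peak Cmax,ss = C₀·R ≈ 2.714 × 1.2602 ≈ 3.420 mg/L.
One interval later, Cmin,ss = Cmax,ss·e^(−kτ) ≈ 3.420 × 0.2065 ≈ 0.706 mg/L.
Trough 0.7 mg/L vs MEC 1 mg/L: subtherapeutic.

0.7 mg/L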